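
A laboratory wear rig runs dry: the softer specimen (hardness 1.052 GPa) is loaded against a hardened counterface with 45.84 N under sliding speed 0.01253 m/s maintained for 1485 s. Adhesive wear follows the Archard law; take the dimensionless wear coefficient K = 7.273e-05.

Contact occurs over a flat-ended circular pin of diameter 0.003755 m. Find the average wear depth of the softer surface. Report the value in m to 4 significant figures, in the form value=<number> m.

The algebra runs at exact precision, and intermediates appear rounded — a lone final rounding: four significant digits.
Distance covered L = v·t = 0.01253 m/s × 1485 s = 18.61 m.
Hardness H = 1.052 GPa = 1.052e+09 Pa.
Contact area A = π·d²/4 = π·(0.003755 m)²/4 = 1.107e-05 m².
Working in SI base units: W = 45.84 N, H = 1.052e+09 Pa, K = 7.273e-05.
By Archard's law, V = K·W·L/H = 7.273e-05 · 45.84 · 18.61 / 1.052e+09 = 5.897e-11 m³.
Depth h = V/A = 5.897e-11 / 1.107e-05 = 5.325e-06 m.

value=5.325e-06 m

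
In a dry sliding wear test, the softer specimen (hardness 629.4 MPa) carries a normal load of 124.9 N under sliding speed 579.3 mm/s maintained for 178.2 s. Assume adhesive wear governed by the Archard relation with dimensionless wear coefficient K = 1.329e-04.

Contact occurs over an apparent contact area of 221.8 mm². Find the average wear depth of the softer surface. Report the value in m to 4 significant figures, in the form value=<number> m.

Intermediates appear rounded, and all working math maintains full precision. Rounded once at the end: four significant digits.
Sliding speed v = 579.3 mm/s = 0.5793 m/s. Path length L = v·t = 0.5793 m/s × 178.2 s = 103.2 m.
Hardness H = 629.4 MPa = 6.294e+08 Pa.
Contact area A = 221.8 mm² = 2.218e-04 m².
Expressed in SI base units: W = 124.9 N, H = 6.294e+08 Pa, K = 1.329e-04.
Wear volume V = K·W·L/H = 1.329e-04 · 124.9 · 103.2 / 6.294e+08 = 2.723e-09 m³.
Depth h = V/A = 2.723e-09 / 2.218e-04 = 1.227e-05 m.

value=1.227e-05 m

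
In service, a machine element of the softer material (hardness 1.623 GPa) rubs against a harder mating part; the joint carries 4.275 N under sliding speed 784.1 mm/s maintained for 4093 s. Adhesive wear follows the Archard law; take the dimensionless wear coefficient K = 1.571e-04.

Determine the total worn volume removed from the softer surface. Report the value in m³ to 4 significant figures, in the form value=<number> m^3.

All working math keeps exact precision, and shown intermediates are rounded — a single final rounding: 4 significant digits.
Convert: Sliding speed v = 784.1 mm/s = 0.7841 m/s. Sliding distance L = v·t = 0.7841 m/s × 4093 s = 3209 m.
Convert: Hardness H = 1.623 GPa = 1.623e+09 Pa.
Restated in SI base units: W = 4.275 N, H = 1.623e+09 Pa, K = 1.571e-04.
Apply Archard: V = K·W·L/H = 1.571e-04 · 4.275 · 3209 / 1.623e+09 = 1.328e-09 m³.

value=1.328e-09 m^3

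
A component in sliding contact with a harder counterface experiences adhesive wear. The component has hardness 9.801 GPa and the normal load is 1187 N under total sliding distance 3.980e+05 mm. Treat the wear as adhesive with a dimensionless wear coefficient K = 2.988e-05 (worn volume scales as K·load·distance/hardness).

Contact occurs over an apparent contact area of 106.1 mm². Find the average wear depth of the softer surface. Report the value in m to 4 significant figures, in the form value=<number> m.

value=1.357e-05 m

Intermediate values are printed rounded, and the computation runs at exact precision. Rounded just once to four significant figures.
The distance L = 3.980e+05 mm = 398.0 m.
Hardness H = 9.801 GPa = 9.801e+09 Pa.
Contact area A = 106.1 mm² = 1.061e-04 m².
In SI base units: W = 1187 N, H = 9.801e+09 Pa, K = 2.988e-05.
Volume removed: V = K·W·L/H = 2.988e-05 · 1187 · 398.0 / 9.801e+09 = 1.440e-09 m³.
Depth h = V/A = 1.440e-09 / 1.061e-04 = 1.357e-05 m.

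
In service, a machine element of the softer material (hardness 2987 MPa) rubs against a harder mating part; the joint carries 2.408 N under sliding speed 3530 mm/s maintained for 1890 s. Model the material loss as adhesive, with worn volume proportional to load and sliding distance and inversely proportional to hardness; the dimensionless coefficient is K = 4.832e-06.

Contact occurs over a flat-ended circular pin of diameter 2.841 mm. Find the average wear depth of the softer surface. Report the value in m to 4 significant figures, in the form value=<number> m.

Each operation maintains full precision — intermediate values are printed rounded — one final rounding: four significant figures.
Convert: Sliding speed v = 3530 mm/s = 3.530 m/s. The distance L = v·t = 3.530 m/s × 1890 s = 6672 m.
Convert: Hardness H = 2987 MPa = 2.987e+09 Pa.
Convert: Pin diameter d = 2.841 mm = 0.002841 m. Contact area A = π·d²/4 = π·(0.002841 m)²/4 = 6.339e-06 m².
As SI base values: W = 2.408 N, H = 2.987e+09 Pa, K = 4.832e-06.
By Archard's law, V = K·W·L/H = 4.832e-06 · 2.408 · 6672 / 2.987e+09 = 2.599e-11 m³.
Mean depth h = V/A = 2.599e-11 / 6.339e-06 = 4.100e-06 m.

value=4.100e-06 m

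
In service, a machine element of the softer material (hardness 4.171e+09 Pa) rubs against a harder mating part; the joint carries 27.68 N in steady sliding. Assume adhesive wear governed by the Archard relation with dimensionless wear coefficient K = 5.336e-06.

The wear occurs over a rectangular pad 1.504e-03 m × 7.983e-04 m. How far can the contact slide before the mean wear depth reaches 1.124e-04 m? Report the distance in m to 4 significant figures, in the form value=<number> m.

The computation carries full precision, and intermediate values appear rounded. Rounded just once to four significant figures.
Convert: Contact area A = 1.504e-03 m × 7.983e-04 m = 1.201e-06 m².
Expressed in SI base units: W = 27.68 N, H = 4.171e+09 Pa, K = 5.336e-06.
At the depth limit, V_lim = h_lim·A = 1.124e-04 · 1.201e-06 = 1.350e-10 m³.
Inverting, life L = V_lim·H/(K·W) = 1.350e-10 · 4.171e+09 / (5.336e-06 · 27.68) = 3811 m.

value=3811 m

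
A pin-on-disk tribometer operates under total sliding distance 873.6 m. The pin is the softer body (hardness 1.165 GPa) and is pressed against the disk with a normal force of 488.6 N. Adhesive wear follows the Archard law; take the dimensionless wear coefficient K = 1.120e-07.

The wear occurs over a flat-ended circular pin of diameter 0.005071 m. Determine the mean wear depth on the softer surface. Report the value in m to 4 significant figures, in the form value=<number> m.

value=2.032e-06 m

Intermediate values are shown rounded; each operation holds exact precision; rounded once at the end to 4 significant figures.
Hardness H = 1.165 GPa = 1.165e+09 Pa.
Contact area A = π·d²/4 = π·(0.005071 m)²/4 = 2.020e-05 m².
Expressed in SI base units: W = 488.6 N, H = 1.165e+09 Pa, K = 1.120e-07.
Volume removed: V = K·W·L/H = 1.120e-07 · 488.6 · 873.6 / 1.165e+09 = 4.104e-11 m³.
Depth of wear h = V/A = 4.104e-11 / 2.020e-05 = 2.032e-06 m.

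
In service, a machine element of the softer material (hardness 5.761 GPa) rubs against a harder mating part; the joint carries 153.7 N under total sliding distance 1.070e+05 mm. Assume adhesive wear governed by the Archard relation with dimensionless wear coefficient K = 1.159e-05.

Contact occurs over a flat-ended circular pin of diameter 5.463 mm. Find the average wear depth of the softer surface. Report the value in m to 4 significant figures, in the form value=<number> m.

value=1.412e-06 m

The intermediates appear rounded. The algebra keeps full precision — a single final rounding, at four significant digits.
Distance L = 1.070e+05 mm = 107.0 m.
Hardness H = 5.761 GPa = 5.761e+09 Pa.
Pin diameter d = 5.463 mm = 0.005463 m. Contact area A = π·d²/4 = π·(0.005463 m)²/4 = 2.344e-05 m².
SI base units throughout: W = 153.7 N, H = 5.761e+09 Pa, K = 1.159e-05.
By Archard's law, V = K·W·L/H = 1.159e-05 · 153.7 · 107.0 / 5.761e+09 = 3.309e-11 m³.
Average depth h = V/A = 3.309e-11 / 2.344e-05 = 1.412e-06 m.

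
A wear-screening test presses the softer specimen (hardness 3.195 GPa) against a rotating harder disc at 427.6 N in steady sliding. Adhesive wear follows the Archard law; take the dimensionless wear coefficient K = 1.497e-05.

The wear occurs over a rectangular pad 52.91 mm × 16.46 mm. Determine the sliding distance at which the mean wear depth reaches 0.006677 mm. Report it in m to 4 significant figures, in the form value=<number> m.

value=2902 m

Each operation holds full float precision. Intermediate values are shown rounded, and a lone final rounding to 4 significant figures.
Convert: Hardness H = 3.195 GPa = 3.195e+09 Pa.
Convert: Pad sides 52.91 mm × 16.46 mm = 0.05291 m × 0.01646 m. Contact area A = 0.05291 m × 0.01646 m = 8.709e-04 m².
Convert: Depth limit h_lim = 0.006677 mm = 6.677e-06 m.
In SI base units: W = 427.6 N, H = 3.195e+09 Pa, K = 1.497e-05.
Wearable volume V_lim = h_lim·A = 6.677e-06 · 8.709e-04 = 5.815e-09 m³.
Inverting, life L = V_lim·H/(K·W) = 5.815e-09 · 3.195e+09 / (1.497e-05 · 427.6) = 2902 m.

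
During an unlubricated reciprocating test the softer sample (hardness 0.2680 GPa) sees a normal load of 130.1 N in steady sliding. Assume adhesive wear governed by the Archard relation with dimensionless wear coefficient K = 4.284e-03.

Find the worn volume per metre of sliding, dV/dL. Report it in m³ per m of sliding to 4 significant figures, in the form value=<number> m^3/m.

value=2.080e-09 m^3/m

The intermediates are printed rounded. All arithmetic keeps full precision, and rounded once at the end: four significant figures.
Convert: Hardness H = 0.2680 GPa = 2.680e+08 Pa.
Expressed in SI base units: W = 130.1 N, H = 2.680e+08 Pa, K = 4.284e-03.
Rate of wear dV/dL = K·W/H (no L dependence): 4.284e-03 · 130.1 / 2.680e+08 = 2.080e-09 m³/m.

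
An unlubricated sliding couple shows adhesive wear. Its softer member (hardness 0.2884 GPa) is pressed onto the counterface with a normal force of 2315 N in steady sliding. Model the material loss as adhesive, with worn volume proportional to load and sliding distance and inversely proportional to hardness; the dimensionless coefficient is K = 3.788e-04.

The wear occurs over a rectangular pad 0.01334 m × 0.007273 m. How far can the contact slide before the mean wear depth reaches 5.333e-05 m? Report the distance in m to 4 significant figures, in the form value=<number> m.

value=1.702 m

Intermediate values appear rounded; all working math holds exact precision — one final rounding to 4 significant figures.
Hardness H = 0.2884 GPa = 2.884e+08 Pa.
Contact area A = 0.01334 m × 0.007273 m = 9.702e-05 m².
Working in SI base units: W = 2315 N, H = 2.884e+08 Pa, K = 3.788e-04.
Permissible volume V_lim = h_lim·A = 5.333e-05 · 9.702e-05 = 5.174e-09 m³.
Thus life L = V_lim·H/(K·W) = 5.174e-09 · 2.884e+08 / (3.788e-04 · 2315) = 1.702 m.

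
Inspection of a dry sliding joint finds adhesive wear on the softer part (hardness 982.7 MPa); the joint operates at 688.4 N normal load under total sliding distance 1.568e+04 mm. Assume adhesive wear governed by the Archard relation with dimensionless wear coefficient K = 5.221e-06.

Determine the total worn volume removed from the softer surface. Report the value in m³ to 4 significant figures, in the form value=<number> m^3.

value=5.735e-11 m^3

The algebra holds full precision; intermediate values appear rounded; a single final rounding: four significant digits.
Convert: Distance L = 1.568e+04 mm = 15.68 m.
Convert: Hardness H = 982.7 MPa = 9.827e+08 Pa.
Collected in SI base units: W = 688.4 N, H = 9.827e+08 Pa, K = 5.221e-06.
Volume removed: V = K·W·L/H = 5.221e-06 · 688.4 · 15.68 / 9.827e+08 = 5.735e-11 m³.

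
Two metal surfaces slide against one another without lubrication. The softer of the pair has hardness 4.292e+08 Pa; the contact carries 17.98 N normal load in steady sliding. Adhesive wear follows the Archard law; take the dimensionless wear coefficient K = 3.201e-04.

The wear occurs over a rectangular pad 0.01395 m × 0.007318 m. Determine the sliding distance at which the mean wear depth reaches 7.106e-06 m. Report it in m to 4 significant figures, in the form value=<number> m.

value=54.10 m

Quoted intermediates are rounded, and each operation holds exact precision. Rounded once at the end, at four significant digits.
Convert: Contact area A = 0.01395 m × 0.007318 m = 1.021e-04 m².
In SI base units, W = 17.98 N, H = 4.292e+08 Pa, K = 3.201e-04.
Volume at the limit: V_lim = h_lim·A = 7.106e-06 · 1.021e-04 = 7.254e-10 m³.
So the life L = V_lim·H/(K·W) = 7.254e-10 · 4.292e+08 / (3.201e-04 · 17.98) = 54.10 m.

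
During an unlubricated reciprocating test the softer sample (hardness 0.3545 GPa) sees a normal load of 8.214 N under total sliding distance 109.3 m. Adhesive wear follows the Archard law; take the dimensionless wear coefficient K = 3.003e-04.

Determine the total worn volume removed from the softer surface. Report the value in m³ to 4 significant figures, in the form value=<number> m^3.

value=7.605e-10 m^3

All working math runs at exact precision; displayed values are rounded; a lone final rounding to 4 significant digits.
Convert: Hardness H = 0.3545 GPa = 3.545e+08 Pa.
As SI base values: W = 8.214 N, H = 3.545e+08 Pa, K = 3.003e-04.
By Archard's law, V = K·W·L/H = 3.003e-04 · 8.214 · 109.3 / 3.545e+08 = 7.605e-10 m³.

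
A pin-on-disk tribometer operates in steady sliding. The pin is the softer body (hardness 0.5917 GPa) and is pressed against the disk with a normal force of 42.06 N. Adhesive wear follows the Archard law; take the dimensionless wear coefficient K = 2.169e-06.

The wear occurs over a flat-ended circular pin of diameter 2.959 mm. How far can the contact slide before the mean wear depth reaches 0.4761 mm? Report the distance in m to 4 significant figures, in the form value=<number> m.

Intermediate values are printed rounded — the computation carries full float precision, and rounded once at the end, at 4 significant figures.
Hardness H = 0.5917 GPa = 5.917e+08 Pa.
Pin diameter d = 2.959 mm = 0.002959 m. Contact area A = π·d²/4 = π·(0.002959 m)²/4 = 6.877e-06 m².
Depth limit h_lim = 0.4761 mm = 4.761e-04 m.
Working in SI base units: W = 42.06 N, H = 5.917e+08 Pa, K = 2.169e-06.
Allowed volume V_lim = h_lim·A = 4.761e-04 · 6.877e-06 = 3.274e-09 m³.
Life L = V_lim·H/(K·W) = 3.274e-09 · 5.917e+08 / (2.169e-06 · 42.06) = 2.123e+04 m.

value=2.123e+04 m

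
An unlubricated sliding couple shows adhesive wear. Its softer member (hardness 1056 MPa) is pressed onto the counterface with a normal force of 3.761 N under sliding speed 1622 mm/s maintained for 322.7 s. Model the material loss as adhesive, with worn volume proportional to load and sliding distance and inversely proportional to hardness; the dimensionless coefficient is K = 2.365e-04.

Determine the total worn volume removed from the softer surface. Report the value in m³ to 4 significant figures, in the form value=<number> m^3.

value=4.409e-10 m^3

The algebra maintains exact precision, and intermediates are displayed rounded — rounded once at the end, at 4 significant figures.
Convert: Sliding speed v = 1622 mm/s = 1.622 m/s. Total distance L = v·t = 1.622 m/s × 322.7 s = 523.4 m.
Convert: Hardness H = 1056 MPa = 1.056e+09 Pa.
In SI base units, W = 3.761 N, H = 1.056e+09 Pa, K = 2.365e-04.
Apply Archard: V = K·W·L/H = 2.365e-04 · 3.761 · 523.4 / 1.056e+09 = 4.409e-10 m³.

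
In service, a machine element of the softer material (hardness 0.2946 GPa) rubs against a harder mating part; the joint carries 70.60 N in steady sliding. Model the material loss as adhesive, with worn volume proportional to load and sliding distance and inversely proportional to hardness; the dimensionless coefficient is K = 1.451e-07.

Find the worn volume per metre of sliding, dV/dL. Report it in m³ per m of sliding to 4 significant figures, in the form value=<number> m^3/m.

Intermediates are printed rounded — the algebra holds exact precision, and a single final rounding: four significant figures.
Convert: Hardness H = 0.2946 GPa = 2.946e+08 Pa.
Working in SI base units: W = 70.60 N, H = 2.946e+08 Pa, K = 1.451e-07.
Rate of wear dV/dL = K·W/H (independent of L): 1.451e-07 · 70.60 / 2.946e+08 = 3.477e-14 m³/m.

value=3.477e-14 m^3/m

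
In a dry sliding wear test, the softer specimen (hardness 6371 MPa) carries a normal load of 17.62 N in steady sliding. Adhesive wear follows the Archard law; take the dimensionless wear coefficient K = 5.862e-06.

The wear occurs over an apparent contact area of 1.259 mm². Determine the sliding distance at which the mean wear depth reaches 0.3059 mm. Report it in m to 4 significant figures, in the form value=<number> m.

value=2.376e+04 m

The algebra holds full precision. Intermediates are printed rounded. Rounded once at the end, at 4 significant figures.
Hardness H = 6371 MPa = 6.371e+09 Pa.
Contact area A = 1.259 mm² = 1.259e-06 m².
Depth limit h_lim = 0.3059 mm = 3.059e-04 m.
Working in SI base units: W = 17.62 N, H = 6.371e+09 Pa, K = 5.862e-06.
At the depth limit, V_lim = h_lim·A = 3.059e-04 · 1.259e-06 = 3.851e-10 m³.
Thus life L = V_lim·H/(K·W) = 3.851e-10 · 6.371e+09 / (5.862e-06 · 17.62) = 2.376e+04 m.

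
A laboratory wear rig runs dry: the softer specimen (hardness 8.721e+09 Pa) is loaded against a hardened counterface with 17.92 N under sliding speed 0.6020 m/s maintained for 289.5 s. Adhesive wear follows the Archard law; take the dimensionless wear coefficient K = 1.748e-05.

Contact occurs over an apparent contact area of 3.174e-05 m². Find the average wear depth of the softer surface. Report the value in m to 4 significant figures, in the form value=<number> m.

All arithmetic runs at full float precision — intermediate values are shown rounded, and a lone final rounding to 4 significant digits.
Distance L = v·t = 0.6020 m/s × 289.5 s = 174.3 m.
Collected in SI base units: W = 17.92 N, H = 8.721e+09 Pa, K = 1.748e-05.
Worn volume V = K·W·L/H = 1.748e-05 · 17.92 · 174.3 / 8.721e+09 = 6.260e-12 m³.
Average depth h = V/A = 6.260e-12 / 3.174e-05 = 1.972e-07 m.

value=1.972e-07 m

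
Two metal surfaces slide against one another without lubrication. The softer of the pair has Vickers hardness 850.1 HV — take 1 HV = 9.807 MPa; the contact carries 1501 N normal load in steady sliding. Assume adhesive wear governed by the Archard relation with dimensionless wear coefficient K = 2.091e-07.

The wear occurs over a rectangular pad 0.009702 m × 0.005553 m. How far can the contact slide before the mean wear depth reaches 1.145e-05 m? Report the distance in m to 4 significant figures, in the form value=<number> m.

value=1.639e+04 m

Intermediates are displayed rounded, and the computation carries exact precision. Rounded just once to four significant figures.
Hardness H = 850.1 HV × 9.807 MPa/HV = 8337 MPa = 8.337e+09 Pa.
Contact area A = 0.009702 m × 0.005553 m = 5.388e-05 m².
SI base units throughout: W = 1501 N, H = 8.337e+09 Pa, K = 2.091e-07.
Wearable volume V_lim = h_lim·A = 1.145e-05 · 5.388e-05 = 6.169e-10 m³.
So the life L = V_lim·H/(K·W) = 6.169e-10 · 8.337e+09 / (2.091e-07 · 1501) = 1.639e+04 m.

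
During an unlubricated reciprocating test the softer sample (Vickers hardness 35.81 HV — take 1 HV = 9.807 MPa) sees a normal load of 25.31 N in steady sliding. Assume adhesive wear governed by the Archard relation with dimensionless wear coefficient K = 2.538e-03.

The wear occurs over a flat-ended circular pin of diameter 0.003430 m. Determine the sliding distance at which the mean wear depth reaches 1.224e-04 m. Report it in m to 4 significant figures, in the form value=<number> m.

value=6.183 m

The intermediates are displayed rounded; every step maintains exact precision, and one last rounding, at 4 significant figures.
Convert: Hardness H = 35.81 HV × 9.807 MPa/HV = 351.2 MPa = 3.512e+08 Pa.
Convert: Contact area A = π·d²/4 = π·(0.003430 m)²/4 = 9.240e-06 m².
In SI base units, W = 25.31 N, H = 3.512e+08 Pa, K = 2.538e-03.
Allowed volume V_lim = h_lim·A = 1.224e-04 · 9.240e-06 = 1.131e-09 m³.
Inverting, life L = V_lim·H/(K·W) = 1.131e-09 · 3.512e+08 / (2.538e-03 · 25.31) = 6.183 m.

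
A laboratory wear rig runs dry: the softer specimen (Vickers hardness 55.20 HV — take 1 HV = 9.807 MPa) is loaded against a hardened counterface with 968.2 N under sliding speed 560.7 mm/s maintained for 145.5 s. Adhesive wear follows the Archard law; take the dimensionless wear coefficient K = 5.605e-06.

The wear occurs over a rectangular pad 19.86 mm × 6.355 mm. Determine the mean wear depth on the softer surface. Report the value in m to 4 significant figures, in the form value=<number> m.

value=6.480e-06 m

Intermediates appear rounded, and the algebra holds exact precision — rounded just once, at four significant figures.
Convert: Sliding speed v = 560.7 mm/s = 0.5607 m/s. Distance L = v·t = 0.5607 m/s × 145.5 s = 81.58 m.
Convert: Hardness H = 55.20 HV × 9.807 MPa/HV = 541.3 MPa = 5.413e+08 Pa.
Convert: Pad sides 19.86 mm × 6.355 mm = 0.01986 m × 0.006355 m. Contact area A = 0.01986 m × 0.006355 m = 1.262e-04 m².
In SI base units: W = 968.2 N, H = 5.413e+08 Pa, K = 5.605e-06.
Worn volume V = K·W·L/H = 5.605e-06 · 968.2 · 81.58 / 5.413e+08 = 8.178e-10 m³.
Depth h = V/A = 8.178e-10 / 1.262e-04 = 6.480e-06 m.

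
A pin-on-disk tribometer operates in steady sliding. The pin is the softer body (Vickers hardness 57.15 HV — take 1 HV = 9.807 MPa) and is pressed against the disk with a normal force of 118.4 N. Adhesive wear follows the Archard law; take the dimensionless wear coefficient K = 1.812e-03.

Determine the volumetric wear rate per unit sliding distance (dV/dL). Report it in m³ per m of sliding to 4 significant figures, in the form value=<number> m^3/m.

Intermediates are displayed rounded; every step holds full precision — a single final rounding, at four significant digits.
Convert: Hardness H = 57.15 HV × 9.807 MPa/HV = 560.5 MPa = 5.605e+08 Pa.
Working in SI base units: W = 118.4 N, H = 5.605e+08 Pa, K = 1.812e-03.
Volumetric rate dV/dL = K·W/H, per unit distance: 1.812e-03 · 118.4 / 5.605e+08 = 3.828e-10 m³/m.

value=3.828e-10 m^3/m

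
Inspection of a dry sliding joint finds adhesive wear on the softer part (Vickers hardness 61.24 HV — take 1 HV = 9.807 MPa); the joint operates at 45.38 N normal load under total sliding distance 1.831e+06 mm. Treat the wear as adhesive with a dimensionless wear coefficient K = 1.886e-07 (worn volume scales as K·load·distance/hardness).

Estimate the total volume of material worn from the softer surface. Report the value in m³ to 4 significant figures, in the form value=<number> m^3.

The algebra keeps full precision — the intermediates appear rounded — rounded once at the end: 4 significant figures.
Convert: The distance L = 1.831e+06 mm = 1831 m.
Convert: Hardness H = 61.24 HV × 9.807 MPa/HV = 600.6 MPa = 6.006e+08 Pa.
Collected in SI base units: W = 45.38 N, H = 6.006e+08 Pa, K = 1.886e-07.
Apply Archard: V = K·W·L/H = 1.886e-07 · 45.38 · 1831 / 6.006e+08 = 2.609e-11 m³.

value=2.609e-11 m^3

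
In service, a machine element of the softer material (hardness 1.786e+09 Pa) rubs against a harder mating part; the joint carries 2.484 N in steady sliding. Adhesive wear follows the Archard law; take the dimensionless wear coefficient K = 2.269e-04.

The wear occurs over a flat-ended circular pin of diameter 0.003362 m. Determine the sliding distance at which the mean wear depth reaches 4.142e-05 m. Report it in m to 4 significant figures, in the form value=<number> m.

Every step holds full precision. Intermediate values appear rounded — rounded once at the end: four significant figures.
Contact area A = π·d²/4 = π·(0.003362 m)²/4 = 8.877e-06 m².
As SI base values: W = 2.484 N, H = 1.786e+09 Pa, K = 2.269e-04.
Wearable volume V_lim = h_lim·A = 4.142e-05 · 8.877e-06 = 3.677e-10 m³.
Inverting, life L = V_lim·H/(K·W) = 3.677e-10 · 1.786e+09 / (2.269e-04 · 2.484) = 1165 m.

value=1165 m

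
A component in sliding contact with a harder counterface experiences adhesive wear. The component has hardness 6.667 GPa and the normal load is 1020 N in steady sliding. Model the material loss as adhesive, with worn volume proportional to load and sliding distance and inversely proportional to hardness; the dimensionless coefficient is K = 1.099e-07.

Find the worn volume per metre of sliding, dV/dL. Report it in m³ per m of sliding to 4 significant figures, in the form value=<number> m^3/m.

value=1.681e-14 m^3/m

Quoted intermediates are rounded; each operation carries full precision. Rounded once at the end: 4 significant figures.
Hardness H = 6.667 GPa = 6.667e+09 Pa.
In SI base units: W = 1020 N, H = 6.667e+09 Pa, K = 1.099e-07.
Volumetric rate dV/dL = K·W/H — distance-free: 1.099e-07 · 1020 / 6.667e+09 = 1.681e-14 m³/m.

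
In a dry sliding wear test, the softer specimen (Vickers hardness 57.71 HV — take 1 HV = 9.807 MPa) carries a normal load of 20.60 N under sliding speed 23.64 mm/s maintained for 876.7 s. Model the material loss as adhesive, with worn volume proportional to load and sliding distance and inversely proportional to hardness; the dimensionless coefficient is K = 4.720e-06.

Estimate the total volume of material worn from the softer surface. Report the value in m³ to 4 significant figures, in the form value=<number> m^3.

The algebra holds full float precision. Intermediate values appear rounded. Rounded just once to four significant digits.
Sliding speed v = 23.64 mm/s = 0.02364 m/s. Total distance L = v·t = 0.02364 m/s × 876.7 s = 20.73 m.
Hardness H = 57.71 HV × 9.807 MPa/HV = 566.0 MPa = 5.660e+08 Pa.
SI base units throughout: W = 20.60 N, H = 5.660e+08 Pa, K = 4.720e-06.
Archard volume V = K·W·L/H = 4.720e-06 · 20.60 · 20.73 / 5.660e+08 = 3.561e-12 m³.

value=3.561e-12 m^3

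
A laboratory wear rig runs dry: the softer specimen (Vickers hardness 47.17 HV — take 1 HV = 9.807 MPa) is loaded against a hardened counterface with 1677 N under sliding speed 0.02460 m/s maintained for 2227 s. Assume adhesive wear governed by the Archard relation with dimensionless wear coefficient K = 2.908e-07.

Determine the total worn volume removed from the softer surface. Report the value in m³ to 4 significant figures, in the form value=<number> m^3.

value=5.775e-11 m^3

The intermediates are displayed rounded; every step runs at full float precision. Rounded just once, at 4 significant figures.
Sliding distance L = v·t = 0.02460 m/s × 2227 s = 54.78 m.
Hardness H = 47.17 HV × 9.807 MPa/HV = 462.6 MPa = 4.626e+08 Pa.
Expressed in SI base units: W = 1677 N, H = 4.626e+08 Pa, K = 2.908e-07.
By Archard's law, V = K·W·L/H = 2.908e-07 · 1677 · 54.78 / 4.626e+08 = 5.775e-11 m³.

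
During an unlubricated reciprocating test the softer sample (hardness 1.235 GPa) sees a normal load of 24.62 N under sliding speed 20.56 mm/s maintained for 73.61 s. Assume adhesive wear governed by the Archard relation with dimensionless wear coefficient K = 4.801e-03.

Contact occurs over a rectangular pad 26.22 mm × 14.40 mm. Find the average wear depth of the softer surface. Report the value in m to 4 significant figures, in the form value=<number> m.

value=3.836e-07 m

Shown intermediates are rounded. The algebra maintains full precision — rounded once at the end to four significant figures.
Convert: Sliding speed v = 20.56 mm/s = 0.02056 m/s. Total distance L = v·t = 0.02056 m/s × 73.61 s = 1.513 m.
Convert: Hardness H = 1.235 GPa = 1.235e+09 Pa.
Convert: Pad sides 26.22 mm × 14.40 mm = 0.02622 m × 0.01440 m. Contact area A = 0.02622 m × 0.01440 m = 3.776e-04 m².
Working in SI base units: W = 24.62 N, H = 1.235e+09 Pa, K = 4.801e-03.
Archard relation: V = K·W·L/H = 4.801e-03 · 24.62 · 1.513 / 1.235e+09 = 1.448e-10 m³.
Depth h = V/A = 1.448e-10 / 3.776e-04 = 3.836e-07 m.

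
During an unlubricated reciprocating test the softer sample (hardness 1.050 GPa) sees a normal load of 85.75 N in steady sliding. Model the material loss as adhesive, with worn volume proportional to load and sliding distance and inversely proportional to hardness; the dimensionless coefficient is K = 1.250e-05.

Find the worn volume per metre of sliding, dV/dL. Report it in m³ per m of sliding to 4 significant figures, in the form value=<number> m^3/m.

value=1.021e-12 m^3/m

The intermediates are printed rounded; all working math keeps full precision; a lone final rounding, at 4 significant figures.
Hardness H = 1.050 GPa = 1.050e+09 Pa.
SI base units throughout: W = 85.75 N, H = 1.050e+09 Pa, K = 1.250e-05.
Wear rate dV/dL = K·W/H (independent of L): 1.250e-05 · 85.75 / 1.050e+09 = 1.021e-12 m³/m.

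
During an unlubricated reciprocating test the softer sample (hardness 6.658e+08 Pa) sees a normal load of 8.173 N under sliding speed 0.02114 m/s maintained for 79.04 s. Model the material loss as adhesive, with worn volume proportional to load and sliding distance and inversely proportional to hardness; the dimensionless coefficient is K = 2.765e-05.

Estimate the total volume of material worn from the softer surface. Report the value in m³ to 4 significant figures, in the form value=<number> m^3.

value=5.671e-13 m^3

Intermediates are printed rounded — the algebra holds exact precision; rounded just once, at four significant figures.
Convert: Total distance L = v·t = 0.02114 m/s × 79.04 s = 1.671 m.
In SI base units: W = 8.173 N, H = 6.658e+08 Pa, K = 2.765e-05.
Worn volume V = K·W·L/H = 2.765e-05 · 8.173 · 1.671 / 6.658e+08 = 5.671e-13 m³.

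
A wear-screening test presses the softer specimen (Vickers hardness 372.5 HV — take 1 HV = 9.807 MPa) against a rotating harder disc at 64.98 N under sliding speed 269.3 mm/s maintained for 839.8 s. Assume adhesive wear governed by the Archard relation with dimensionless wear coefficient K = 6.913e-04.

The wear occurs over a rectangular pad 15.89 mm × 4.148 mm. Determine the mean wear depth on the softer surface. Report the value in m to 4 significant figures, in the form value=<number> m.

value=4.219e-05 m

Every step holds full float precision; intermediate values are printed rounded, and rounded once at the end, at four significant digits.
Sliding speed v = 269.3 mm/s = 0.2693 m/s. The distance L = v·t = 0.2693 m/s × 839.8 s = 226.2 m.
Hardness H = 372.5 HV × 9.807 MPa/HV = 3653 MPa = 3.653e+09 Pa.
Pad sides 15.89 mm × 4.148 mm = 0.01589 m × 0.004148 m. Contact area A = 0.01589 m × 0.004148 m = 6.591e-05 m².
As SI base values: W = 64.98 N, H = 3.653e+09 Pa, K = 6.913e-04.
Archard relation: V = K·W·L/H = 6.913e-04 · 64.98 · 226.2 / 3.653e+09 = 2.781e-09 m³.
Depth of wear h = V/A = 2.781e-09 / 6.591e-05 = 4.219e-05 m.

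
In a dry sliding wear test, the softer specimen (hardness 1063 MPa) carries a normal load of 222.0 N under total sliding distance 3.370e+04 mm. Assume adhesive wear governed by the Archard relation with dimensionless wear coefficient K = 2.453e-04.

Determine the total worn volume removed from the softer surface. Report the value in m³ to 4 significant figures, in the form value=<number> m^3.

All arithmetic maintains full precision, and intermediate values are shown rounded; a lone final rounding, at 4 significant figures.
The distance L = 3.370e+04 mm = 33.70 m.
Hardness H = 1063 MPa = 1.063e+09 Pa.
Restated in SI base units: W = 222.0 N, H = 1.063e+09 Pa, K = 2.453e-04.
The Archard volume V = K·W·L/H = 2.453e-04 · 222.0 · 33.70 / 1.063e+09 = 1.726e-09 m³.

value=1.726e-09 m^3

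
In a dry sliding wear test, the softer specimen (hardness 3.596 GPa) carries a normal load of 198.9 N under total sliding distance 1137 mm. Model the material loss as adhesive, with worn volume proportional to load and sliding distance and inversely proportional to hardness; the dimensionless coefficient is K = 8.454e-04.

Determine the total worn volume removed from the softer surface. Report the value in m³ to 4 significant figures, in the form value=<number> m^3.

value=5.317e-11 m^3

All arithmetic runs at full precision; the intermediates are printed rounded; rounded just once to 4 significant figures.
Sliding distance L = 1137 mm = 1.137 m.
Hardness H = 3.596 GPa = 3.596e+09 Pa.
SI base units throughout: W = 198.9 N, H = 3.596e+09 Pa, K = 8.454e-04.
Apply Archard: V = K·W·L/H = 8.454e-04 · 198.9 · 1.137 / 3.596e+09 = 5.317e-11 m³.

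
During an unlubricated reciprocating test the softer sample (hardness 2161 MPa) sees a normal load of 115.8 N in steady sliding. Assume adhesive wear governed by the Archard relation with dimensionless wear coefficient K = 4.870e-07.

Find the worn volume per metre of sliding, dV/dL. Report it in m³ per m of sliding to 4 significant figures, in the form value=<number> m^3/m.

All arithmetic keeps full float precision; displayed values are rounded; a single final rounding: 4 significant figures.
Convert: Hardness H = 2161 MPa = 2.161e+09 Pa.
SI base units throughout: W = 115.8 N, H = 2.161e+09 Pa, K = 4.870e-07.
The wear rate dV/dL = K·W/H, per unit distance: 4.870e-07 · 115.8 / 2.161e+09 = 2.610e-14 m³/m.

value=2.610e-14 m^3/m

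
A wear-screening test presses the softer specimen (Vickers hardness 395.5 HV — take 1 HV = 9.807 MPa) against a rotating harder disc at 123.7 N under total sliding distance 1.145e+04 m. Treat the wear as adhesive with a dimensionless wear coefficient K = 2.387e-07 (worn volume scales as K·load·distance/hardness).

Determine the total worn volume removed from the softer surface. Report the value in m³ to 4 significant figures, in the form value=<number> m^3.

The algebra maintains exact precision — the intermediates are shown rounded; one final rounding, at 4 significant figures.
Hardness H = 395.5 HV × 9.807 MPa/HV = 3879 MPa = 3.879e+09 Pa.
Working in SI base units: W = 123.7 N, H = 3.879e+09 Pa, K = 2.387e-07.
Worn volume V = K·W·L/H = 2.387e-07 · 123.7 · 1.145e+04 / 3.879e+09 = 8.717e-11 m³.

value=8.717e-11 m^3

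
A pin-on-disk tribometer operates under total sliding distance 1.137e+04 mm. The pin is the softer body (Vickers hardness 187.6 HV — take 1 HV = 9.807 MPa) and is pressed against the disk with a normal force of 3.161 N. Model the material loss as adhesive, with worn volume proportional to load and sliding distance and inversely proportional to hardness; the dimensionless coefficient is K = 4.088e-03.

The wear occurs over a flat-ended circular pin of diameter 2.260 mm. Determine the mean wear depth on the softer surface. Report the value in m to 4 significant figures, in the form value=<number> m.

value=1.991e-05 m

All arithmetic carries full float precision. Intermediates are shown rounded, and one final rounding: 4 significant figures.
Convert: The distance L = 1.137e+04 mm = 11.37 m.
Convert: Hardness H = 187.6 HV × 9.807 MPa/HV = 1840 MPa = 1.840e+09 Pa.
Convert: Pin diameter d = 2.260 mm = 0.002260 m. Contact area A = π·d²/4 = π·(0.002260 m)²/4 = 4.011e-06 m².
Collected in SI base units: W = 3.161 N, H = 1.840e+09 Pa, K = 4.088e-03.
Worn volume V = K·W·L/H = 4.088e-03 · 3.161 · 11.37 / 1.840e+09 = 7.986e-11 m³.
Mean depth h = V/A = 7.986e-11 / 4.011e-06 = 1.991e-05 m.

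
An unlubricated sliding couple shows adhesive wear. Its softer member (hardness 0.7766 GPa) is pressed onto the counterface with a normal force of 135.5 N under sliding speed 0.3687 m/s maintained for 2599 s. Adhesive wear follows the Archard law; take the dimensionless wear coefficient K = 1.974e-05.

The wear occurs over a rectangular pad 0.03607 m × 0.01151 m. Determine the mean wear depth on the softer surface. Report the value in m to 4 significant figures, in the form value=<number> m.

value=7.950e-06 m

Each operation maintains full precision. The intermediates appear rounded; rounded just once to 4 significant figures.
Path length L = v·t = 0.3687 m/s × 2599 s = 958.3 m.
Hardness H = 0.7766 GPa = 7.766e+08 Pa.
Contact area A = 0.03607 m × 0.01151 m = 4.152e-04 m².
Collected in SI base units: W = 135.5 N, H = 7.766e+08 Pa, K = 1.974e-05.
By Archard's law, V = K·W·L/H = 1.974e-05 · 135.5 · 958.3 / 7.766e+08 = 3.300e-09 m³.
Depth of wear h = V/A = 3.300e-09 / 4.152e-04 = 7.950e-06 m.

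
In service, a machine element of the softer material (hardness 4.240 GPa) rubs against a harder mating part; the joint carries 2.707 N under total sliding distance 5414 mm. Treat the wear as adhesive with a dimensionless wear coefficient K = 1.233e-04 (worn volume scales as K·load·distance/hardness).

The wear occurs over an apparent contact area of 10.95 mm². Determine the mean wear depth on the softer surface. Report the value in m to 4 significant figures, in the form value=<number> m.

value=3.892e-08 m

All arithmetic maintains full precision, and displayed values are rounded, and rounded once at the end to four significant figures.
The distance L = 5414 mm = 5.414 m.
Hardness H = 4.240 GPa = 4.240e+09 Pa.
Contact area A = 10.95 mm² = 1.095e-05 m².
In SI base units, W = 2.707 N, H = 4.240e+09 Pa, K = 1.233e-04.
The Archard volume V = K·W·L/H = 1.233e-04 · 2.707 · 5.414 / 4.240e+09 = 4.262e-13 m³.
Mean wear depth h = V/A = 4.262e-13 / 1.095e-05 = 3.892e-08 m.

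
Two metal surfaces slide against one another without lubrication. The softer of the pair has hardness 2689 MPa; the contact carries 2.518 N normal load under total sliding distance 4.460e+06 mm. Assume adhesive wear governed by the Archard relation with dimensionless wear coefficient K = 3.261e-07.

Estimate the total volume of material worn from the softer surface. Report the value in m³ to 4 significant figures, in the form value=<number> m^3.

All arithmetic keeps exact precision; intermediate values are displayed rounded; one last rounding to four significant figures.
Total distance L = 4.460e+06 mm = 4460 m.
Hardness H = 2689 MPa = 2.689e+09 Pa.
Expressed in SI base units: W = 2.518 N, H = 2.689e+09 Pa, K = 3.261e-07.
Volume removed: V = K·W·L/H = 3.261e-07 · 2.518 · 4460 / 2.689e+09 = 1.362e-12 m³.

value=1.362e-12 m^3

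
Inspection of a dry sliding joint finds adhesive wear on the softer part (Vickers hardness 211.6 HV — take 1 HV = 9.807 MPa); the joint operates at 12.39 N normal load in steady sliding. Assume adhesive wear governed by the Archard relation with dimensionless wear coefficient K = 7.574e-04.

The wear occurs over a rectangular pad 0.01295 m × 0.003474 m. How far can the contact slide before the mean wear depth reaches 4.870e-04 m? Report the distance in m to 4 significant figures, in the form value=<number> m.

The algebra holds exact precision; the intermediates appear rounded — one final rounding, at 4 significant figures.
Hardness H = 211.6 HV × 9.807 MPa/HV = 2075 MPa = 2.075e+09 Pa.
Contact area A = 0.01295 m × 0.003474 m = 4.499e-05 m².
Working in SI base units: W = 12.39 N, H = 2.075e+09 Pa, K = 7.574e-04.
Wearable volume V_lim = h_lim·A = 4.870e-04 · 4.499e-05 = 2.191e-08 m³.
Inverting, life L = V_lim·H/(K·W) = 2.191e-08 · 2.075e+09 / (7.574e-04 · 12.39) = 4845 m.

value=4845 m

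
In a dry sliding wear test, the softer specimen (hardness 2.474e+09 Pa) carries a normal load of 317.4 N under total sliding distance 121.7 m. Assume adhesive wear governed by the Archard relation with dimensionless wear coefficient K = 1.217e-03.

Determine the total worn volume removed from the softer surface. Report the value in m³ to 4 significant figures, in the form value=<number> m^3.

value=1.900e-08 m^3

Intermediates are displayed rounded; all arithmetic runs at exact precision, and one final rounding to 4 significant digits.
In SI base units: W = 317.4 N, H = 2.474e+09 Pa, K = 1.217e-03.
Archard volume V = K·W·L/H = 1.217e-03 · 317.4 · 121.7 / 2.474e+09 = 1.900e-08 m³.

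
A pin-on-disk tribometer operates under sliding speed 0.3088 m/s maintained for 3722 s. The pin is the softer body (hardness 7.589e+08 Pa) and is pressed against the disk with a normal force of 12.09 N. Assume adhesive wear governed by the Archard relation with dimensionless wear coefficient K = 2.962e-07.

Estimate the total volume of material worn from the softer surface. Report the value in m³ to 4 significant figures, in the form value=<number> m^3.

The intermediates are shown rounded — each operation holds exact precision; one final rounding to four significant digits.
Convert: Distance L = v·t = 0.3088 m/s × 3722 s = 1149 m.
As SI base values: W = 12.09 N, H = 7.589e+08 Pa, K = 2.962e-07.
Volume removed: V = K·W·L/H = 2.962e-07 · 12.09 · 1149 / 7.589e+08 = 5.424e-12 m³.

value=5.424e-12 m^3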